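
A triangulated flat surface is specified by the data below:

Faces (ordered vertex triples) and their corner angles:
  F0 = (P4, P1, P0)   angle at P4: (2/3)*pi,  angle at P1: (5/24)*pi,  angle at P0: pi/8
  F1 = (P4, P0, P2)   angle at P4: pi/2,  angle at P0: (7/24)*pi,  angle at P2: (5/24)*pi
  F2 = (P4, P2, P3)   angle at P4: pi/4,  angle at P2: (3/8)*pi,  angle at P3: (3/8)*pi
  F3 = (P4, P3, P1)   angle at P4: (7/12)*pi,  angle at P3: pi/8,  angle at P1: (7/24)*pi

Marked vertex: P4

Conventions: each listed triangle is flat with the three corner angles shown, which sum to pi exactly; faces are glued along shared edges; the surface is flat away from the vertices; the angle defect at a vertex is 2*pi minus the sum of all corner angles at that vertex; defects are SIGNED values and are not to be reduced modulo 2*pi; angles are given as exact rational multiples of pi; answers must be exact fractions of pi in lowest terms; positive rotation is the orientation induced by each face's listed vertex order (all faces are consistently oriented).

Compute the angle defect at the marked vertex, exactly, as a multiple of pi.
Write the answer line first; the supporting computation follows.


Answer: defect(P4) = 0

Sum of corner angles at P4: 2*pi
defect = 2*pi - 2*pi


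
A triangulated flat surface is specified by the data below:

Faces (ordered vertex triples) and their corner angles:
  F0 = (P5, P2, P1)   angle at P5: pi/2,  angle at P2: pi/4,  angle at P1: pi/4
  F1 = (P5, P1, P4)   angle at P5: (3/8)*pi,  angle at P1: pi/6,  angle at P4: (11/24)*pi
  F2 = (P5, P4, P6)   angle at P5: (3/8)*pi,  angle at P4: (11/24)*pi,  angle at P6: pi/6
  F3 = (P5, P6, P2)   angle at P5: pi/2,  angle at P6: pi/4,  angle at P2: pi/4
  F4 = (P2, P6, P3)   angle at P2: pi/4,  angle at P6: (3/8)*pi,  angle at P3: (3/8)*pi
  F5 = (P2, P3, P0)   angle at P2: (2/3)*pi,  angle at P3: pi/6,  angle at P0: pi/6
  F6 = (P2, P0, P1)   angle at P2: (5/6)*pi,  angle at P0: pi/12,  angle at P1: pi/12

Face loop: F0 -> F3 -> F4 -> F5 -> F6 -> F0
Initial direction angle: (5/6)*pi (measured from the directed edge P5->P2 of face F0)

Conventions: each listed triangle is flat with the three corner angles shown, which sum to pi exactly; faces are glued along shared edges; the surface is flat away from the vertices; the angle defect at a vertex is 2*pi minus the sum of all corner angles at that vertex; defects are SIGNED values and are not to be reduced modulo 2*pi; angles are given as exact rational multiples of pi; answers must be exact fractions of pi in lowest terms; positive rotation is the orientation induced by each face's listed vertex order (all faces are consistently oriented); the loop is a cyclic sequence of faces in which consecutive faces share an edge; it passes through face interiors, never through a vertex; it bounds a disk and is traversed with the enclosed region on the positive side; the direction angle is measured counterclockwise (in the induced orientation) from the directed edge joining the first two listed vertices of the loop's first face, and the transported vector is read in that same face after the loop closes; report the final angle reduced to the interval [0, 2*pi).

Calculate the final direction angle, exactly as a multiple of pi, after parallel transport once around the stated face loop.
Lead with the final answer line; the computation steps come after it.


Answer: final direction angle = (7/12)*pi

enclosed vertex P2: corner angles sum to (9/4)*pi, defect = 2*pi - (9/4)*pi = -pi/4
transport around the loop rotates by the sum of enclosed defects; add to the initial angle mod 2*pi
final angle = (5/6)*pi - pi/4 = (7/12)*pi (mod 2*pi)


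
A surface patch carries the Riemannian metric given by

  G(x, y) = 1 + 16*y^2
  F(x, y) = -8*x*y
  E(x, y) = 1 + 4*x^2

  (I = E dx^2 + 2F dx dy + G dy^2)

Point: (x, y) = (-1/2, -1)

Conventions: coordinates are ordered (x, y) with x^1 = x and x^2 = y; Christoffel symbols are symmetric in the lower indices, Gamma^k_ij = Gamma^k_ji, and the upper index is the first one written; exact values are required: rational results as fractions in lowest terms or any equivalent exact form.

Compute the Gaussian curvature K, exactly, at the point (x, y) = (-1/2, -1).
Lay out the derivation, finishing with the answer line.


E = 2, F = -4, G = 17, EG - F^2 = 18 at the point
E_x = -4, E_y = 0, F_x = 8, F_y = 4, G_x = 0, G_y = -32
E_yy = 0, F_xy = -8, G_xx = 0
Apply the Brioschi formula K = (det M1 - det M2)/(EG - F^2)^2 over the derivative matrices of E, F, G.
M1 = [[-E_yy/2 + F_xy - G_xx/2, E_x/2, F_x - E_y/2], [F_y - G_x/2, E, F], [G_y/2, F, G]] = [[-8, -2, 8], [4, 2, -4], [-16, -4, 17]]; det M1 = -8
M2 = [[0, E_y/2, G_x/2], [E_y/2, E, F], [G_x/2, F, G]] = [[0, 0, 0], [0, 2, -4], [0, -4, 17]]; det M2 = 0
det M1 - det M2 = -8; K = -8 / (18)^2 = -2/81

Answer: K = -2/81


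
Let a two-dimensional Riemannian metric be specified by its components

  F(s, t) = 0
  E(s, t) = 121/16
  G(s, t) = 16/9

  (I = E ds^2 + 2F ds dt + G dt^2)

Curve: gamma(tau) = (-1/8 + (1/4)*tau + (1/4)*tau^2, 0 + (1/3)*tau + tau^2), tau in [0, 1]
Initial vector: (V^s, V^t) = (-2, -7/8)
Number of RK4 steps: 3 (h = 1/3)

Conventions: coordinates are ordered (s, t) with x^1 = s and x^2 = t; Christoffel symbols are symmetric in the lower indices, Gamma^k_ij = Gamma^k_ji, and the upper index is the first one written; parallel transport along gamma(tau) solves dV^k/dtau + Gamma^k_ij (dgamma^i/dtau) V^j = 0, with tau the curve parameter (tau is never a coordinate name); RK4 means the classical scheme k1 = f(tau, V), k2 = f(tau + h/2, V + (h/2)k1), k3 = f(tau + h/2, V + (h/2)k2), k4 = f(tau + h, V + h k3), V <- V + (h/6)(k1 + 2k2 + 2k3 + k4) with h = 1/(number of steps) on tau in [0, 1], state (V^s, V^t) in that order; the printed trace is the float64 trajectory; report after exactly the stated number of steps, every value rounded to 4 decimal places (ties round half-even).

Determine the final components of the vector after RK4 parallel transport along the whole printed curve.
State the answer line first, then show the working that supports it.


Answer: V^s = -2.0000, V^t = -0.8750

gamma'(tau) = (1/4 + (1/2)*tau, 1/3 + 2*tau); f(tau, V)^k = -Gamma^k_ij(gamma(tau)) gamma'^i(tau) V^j; h = 1/3; intermediate values shown to 6 dp
curve data and Christoffel symbols at the stage parameters:
  tau = 0.000000: gamma = (-0.125000, 0.000000), gamma' = (0.250000, 0.333333); Gamma_sss = 0.000000, Gamma_sst = 0.000000, Gamma_stt = 0.000000, Gamma_tss = 0.000000, Gamma_tst = 0.000000, Gamma_ttt = 0.000000
  tau = 0.166667: gamma = (-0.076389, 0.083333), gamma' = (0.333333, 0.666667); Gamma_sss = 0.000000, Gamma_sst = 0.000000, Gamma_stt = 0.000000, Gamma_tss = 0.000000, Gamma_tst = 0.000000, Gamma_ttt = 0.000000
  tau = 0.333333: gamma = (-0.013889, 0.222222), gamma' = (0.416667, 1.000000); Gamma_sss = 0.000000, Gamma_sst = 0.000000, Gamma_stt = 0.000000, Gamma_tss = 0.000000, Gamma_tst = 0.000000, Gamma_ttt = 0.000000
  tau = 0.500000: gamma = (0.062500, 0.416667), gamma' = (0.500000, 1.333333); Gamma_sss = 0.000000, Gamma_sst = 0.000000, Gamma_stt = 0.000000, Gamma_tss = 0.000000, Gamma_tst = 0.000000, Gamma_ttt = 0.000000
  tau = 0.666667: gamma = (0.152778, 0.666667), gamma' = (0.583333, 1.666667); Gamma_sss = 0.000000, Gamma_sst = 0.000000, Gamma_stt = 0.000000, Gamma_tss = 0.000000, Gamma_tst = 0.000000, Gamma_ttt = 0.000000
  tau = 0.833333: gamma = (0.256944, 0.972222), gamma' = (0.666667, 2.000000); Gamma_sss = 0.000000, Gamma_sst = 0.000000, Gamma_stt = 0.000000, Gamma_tss = 0.000000, Gamma_tst = 0.000000, Gamma_ttt = 0.000000
  tau = 1.000000: gamma = (0.375000, 1.333333), gamma' = (0.750000, 2.333333); Gamma_sss = 0.000000, Gamma_sst = 0.000000, Gamma_stt = 0.000000, Gamma_tss = 0.000000, Gamma_tst = 0.000000, Gamma_ttt = 0.000000
step 0: V^s = -2.0000, V^t = -0.8750
step 1: k1 = (0.000000, 0.000000), k2 = (0.000000, 0.000000), k3 = (0.000000, 0.000000), k4 = (0.000000, 0.000000); V <- V + (h/6)(k1 + 2k2 + 2k3 + k4): V^s = -2.0000, V^t = -0.8750
step 2: k1 = (0.000000, 0.000000), k2 = (0.000000, 0.000000), k3 = (0.000000, 0.000000), k4 = (0.000000, 0.000000); V <- V + (h/6)(k1 + 2k2 + 2k3 + k4): V^s = -2.0000, V^t = -0.8750
step 3: k1 = (0.000000, 0.000000), k2 = (0.000000, 0.000000), k3 = (0.000000, 0.000000), k4 = (0.000000, 0.000000); V <- V + (h/6)(k1 + 2k2 + 2k3 + k4): V^s = -2.0000, V^t = -0.8750


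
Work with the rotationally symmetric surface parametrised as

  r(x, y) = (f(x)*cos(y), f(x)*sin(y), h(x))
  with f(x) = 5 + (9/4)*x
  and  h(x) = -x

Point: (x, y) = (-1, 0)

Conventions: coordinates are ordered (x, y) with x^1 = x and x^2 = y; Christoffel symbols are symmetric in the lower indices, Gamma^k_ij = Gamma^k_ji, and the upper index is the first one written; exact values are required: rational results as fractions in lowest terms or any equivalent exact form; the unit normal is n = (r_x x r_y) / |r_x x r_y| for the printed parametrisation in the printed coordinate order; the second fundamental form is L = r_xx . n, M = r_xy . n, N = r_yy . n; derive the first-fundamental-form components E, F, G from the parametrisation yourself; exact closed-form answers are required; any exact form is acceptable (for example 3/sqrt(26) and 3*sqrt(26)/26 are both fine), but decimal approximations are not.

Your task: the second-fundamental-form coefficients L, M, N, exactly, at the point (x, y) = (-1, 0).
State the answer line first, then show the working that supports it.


Answer: L = 0, M = 0, N = -11*sqrt(97)/97

f = 11/4, f' = 9/4, f'' = 0, h' = -1, h'' = 0
E = 97/16, F = 0, G = 121/16; answer radicand W^2 = 97/16
unnormalised second-form numerators: l = 0, m = 0, n = -11/4; L = l/sqrt(97/16), and similarly M = m/sqrt(W^2), N = n/sqrt(W^2)


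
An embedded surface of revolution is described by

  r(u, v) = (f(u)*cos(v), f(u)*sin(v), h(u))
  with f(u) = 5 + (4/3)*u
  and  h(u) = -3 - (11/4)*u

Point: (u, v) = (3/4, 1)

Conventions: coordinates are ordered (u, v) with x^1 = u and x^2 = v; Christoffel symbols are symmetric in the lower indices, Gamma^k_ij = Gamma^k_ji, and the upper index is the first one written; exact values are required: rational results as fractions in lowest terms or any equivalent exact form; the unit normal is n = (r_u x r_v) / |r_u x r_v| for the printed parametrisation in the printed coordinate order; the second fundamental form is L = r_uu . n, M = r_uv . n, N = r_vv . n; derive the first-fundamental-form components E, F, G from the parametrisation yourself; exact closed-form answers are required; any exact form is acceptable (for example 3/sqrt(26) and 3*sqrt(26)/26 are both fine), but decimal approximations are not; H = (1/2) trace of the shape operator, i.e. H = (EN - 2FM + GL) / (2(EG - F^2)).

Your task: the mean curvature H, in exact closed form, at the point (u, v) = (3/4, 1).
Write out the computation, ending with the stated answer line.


f = 6, f' = 4/3, f'' = 0, h' = -11/4, h'' = 0
E = 1345/144, F = 0, G = 36; answer radicand W^2 = 1345/144
unnormalised second-form numerators: l = 0, m = 0, n = -33/2; L = l/sqrt(1345/144), and similarly M = m/sqrt(W^2), N = n/sqrt(W^2)
H = (E*n - 2*F*m + G*l) / (2*(EG - F^2)*sqrt(W^2)); E*n - 2*F*m + G*l = -14795/96, EG - F^2 = 1345/4, so H = (-11/48)/sqrt(1345/144)

Answer: H = -11*sqrt(1345)/5380


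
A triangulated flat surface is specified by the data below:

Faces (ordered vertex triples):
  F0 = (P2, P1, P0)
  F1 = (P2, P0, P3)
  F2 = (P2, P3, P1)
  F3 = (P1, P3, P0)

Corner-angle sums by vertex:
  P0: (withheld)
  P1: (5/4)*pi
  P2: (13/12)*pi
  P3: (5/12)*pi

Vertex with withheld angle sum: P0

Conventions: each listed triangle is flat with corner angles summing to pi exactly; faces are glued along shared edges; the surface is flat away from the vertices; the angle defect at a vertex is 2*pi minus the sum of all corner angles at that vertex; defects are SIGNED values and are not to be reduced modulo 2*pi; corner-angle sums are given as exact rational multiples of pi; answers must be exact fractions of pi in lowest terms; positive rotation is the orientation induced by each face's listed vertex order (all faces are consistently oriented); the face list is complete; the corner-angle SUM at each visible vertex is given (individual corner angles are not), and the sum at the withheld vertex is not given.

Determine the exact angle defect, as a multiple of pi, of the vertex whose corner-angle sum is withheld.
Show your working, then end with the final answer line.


V = 4, E = 6, F = 4; chi = V - E + F = 2
Gauss-Bonnet: total defect = 2*pi*chi = 4*pi; visible defects sum to (13/4)*pi

Answer: defect(P0) = (3/4)*pi


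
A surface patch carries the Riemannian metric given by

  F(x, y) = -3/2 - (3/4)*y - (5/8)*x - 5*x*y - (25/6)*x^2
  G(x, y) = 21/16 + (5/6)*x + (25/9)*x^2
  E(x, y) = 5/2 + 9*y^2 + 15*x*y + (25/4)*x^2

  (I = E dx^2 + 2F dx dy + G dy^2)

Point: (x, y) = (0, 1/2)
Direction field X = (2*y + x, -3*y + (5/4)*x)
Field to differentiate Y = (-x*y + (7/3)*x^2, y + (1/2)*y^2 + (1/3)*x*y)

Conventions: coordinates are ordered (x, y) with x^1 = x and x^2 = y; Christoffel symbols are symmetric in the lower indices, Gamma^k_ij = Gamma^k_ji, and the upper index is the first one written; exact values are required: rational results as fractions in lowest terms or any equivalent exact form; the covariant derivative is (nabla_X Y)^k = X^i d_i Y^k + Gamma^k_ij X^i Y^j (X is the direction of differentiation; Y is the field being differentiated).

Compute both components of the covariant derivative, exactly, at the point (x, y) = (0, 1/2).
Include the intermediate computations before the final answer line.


E = 19/4, F = -15/8, G = 21/16 at the point
E_x = 15/2, E_y = 9, F_x = -25/8, F_y = -3/4, G_x = 5/6, G_y = 0
EG - F^2 = 87/32;  g^inv = (32/87) * [[21/16, 15/8], [15/8, 19/4]]
first-kind symbols [ij,l] = (1/2)(d_i g_jl + d_j g_il - d_l g_ij): [xx,x] = E_x/2 = 15/4, [xx,y] = F_x - E_y/2 = -61/8, [xy,x] = E_y/2 = 9/2, [xy,y] = G_x/2 = 5/12, [yy,x] = F_y - G_x/2 = -7/6, [yy,y] = G_y/2 = 0
Gamma^x_ij = (G*[ij,x] - F*[ij,y])/(EG - F^2), Gamma^y_ij = (E*[ij,y] - F*[ij,x])/(EG - F^2)
Gamma_xxx = -100/29, Gamma_xxy = 214/87, Gamma_xyy = -49/87, Gamma_yxx = -934/87, Gamma_yxy = 1000/261, Gamma_yyy = -70/87
X = (1, -3/2), Y = (0, 5/8) at the point

Answer: (nabla_X Y)^x = 2179/1392, (nabla_X Y)^y = 2225/2088


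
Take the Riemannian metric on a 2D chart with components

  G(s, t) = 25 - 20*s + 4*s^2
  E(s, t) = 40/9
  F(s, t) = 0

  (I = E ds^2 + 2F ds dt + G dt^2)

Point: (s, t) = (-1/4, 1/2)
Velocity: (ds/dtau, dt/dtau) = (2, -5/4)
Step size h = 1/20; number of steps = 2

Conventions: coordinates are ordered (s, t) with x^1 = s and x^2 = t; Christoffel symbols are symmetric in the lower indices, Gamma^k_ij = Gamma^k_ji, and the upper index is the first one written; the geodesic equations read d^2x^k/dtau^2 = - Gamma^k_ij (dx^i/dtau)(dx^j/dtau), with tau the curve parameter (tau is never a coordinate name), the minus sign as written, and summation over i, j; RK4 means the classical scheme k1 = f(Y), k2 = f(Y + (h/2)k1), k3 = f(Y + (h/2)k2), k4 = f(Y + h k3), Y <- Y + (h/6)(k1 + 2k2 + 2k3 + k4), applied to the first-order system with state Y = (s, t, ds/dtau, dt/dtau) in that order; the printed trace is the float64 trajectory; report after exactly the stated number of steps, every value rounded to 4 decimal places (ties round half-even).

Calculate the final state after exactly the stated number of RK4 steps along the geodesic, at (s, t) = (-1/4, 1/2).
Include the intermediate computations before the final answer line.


f(Y) = (ds/dtau, dt/dtau, -Gamma^s_ij Y'^i Y'^j, -Gamma^t_ij Y'^i Y'^j) with the Gammas evaluated at the stage position; h = 0.050000; intermediate values shown to 6 dp
step 0: s = -0.2500, t = 0.5000, ds/dtau = 2.0000, dt/dtau = -1.2500
step 1:
  k1: at (s, t) = (-0.250000, 0.500000), (ds/dtau, dt/dtau) = (2.000000, -1.250000); Gamma_sss = 0.000000, Gamma_sst = 0.000000, Gamma_stt = 2.475000, Gamma_tss = 0.000000, Gamma_tst = -0.363636, Gamma_ttt = 0.000000; k1 = (2.000000, -1.250000, -3.867187, -1.818182)
  k2: at (s, t) = (-0.200000, 0.468750), (ds/dtau, dt/dtau) = (1.903320, -1.295455); Gamma_sss = 0.000000, Gamma_sst = 0.000000, Gamma_stt = 2.430000, Gamma_tss = 0.000000, Gamma_tst = -0.370370, Gamma_ttt = 0.000000; k2 = (1.903320, -1.295455, -4.078032, -1.826418)
  k3: at (s, t) = (-0.202417, 0.467614), (ds/dtau, dt/dtau) = (1.898049, -1.295660); Gamma_sss = 0.000000, Gamma_sst = 0.000000, Gamma_stt = 2.432175, Gamma_tss = 0.000000, Gamma_tst = -0.370039, Gamma_ttt = 0.000000; k3 = (1.898049, -1.295660, -4.082980, -1.820021)
  k4: at (s, t) = (-0.155098, 0.435217), (ds/dtau, dt/dtau) = (1.795851, -1.341001); Gamma_sss = 0.000000, Gamma_sst = 0.000000, Gamma_stt = 2.389588, Gamma_tss = 0.000000, Gamma_tst = -0.376634, Gamma_ttt = 0.000000; k4 = (1.795851, -1.341001, -4.297157, -1.814049)
  Y <- Y + (h/6)(k1 + 2k2 + 2k3 + k4): s = -0.1550, t = 0.4352, ds/dtau = 1.7959, dt/dtau = -1.3410
step 2:
  k1: at (s, t) = (-0.155012, 0.435223), (ds/dtau, dt/dtau) = (1.795947, -1.341043); Gamma_sss = 0.000000, Gamma_sst = 0.000000, Gamma_stt = 2.389511, Gamma_tss = 0.000000, Gamma_tst = -0.376646, Gamma_ttt = 0.000000; k1 = (1.795947, -1.341043, -4.297284, -1.814260)
  k2: at (s, t) = (-0.110113, 0.401697), (ds/dtau, dt/dtau) = (1.688515, -1.386399); Gamma_sss = 0.000000, Gamma_sst = 0.000000, Gamma_stt = 2.349102, Gamma_tss = 0.000000, Gamma_tst = -0.383125, Gamma_ttt = 0.000000; k2 = (1.688515, -1.386399, -4.515214, -1.793758)
  k3: at (s, t) = (-0.112799, 0.400563), (ds/dtau, dt/dtau) = (1.683067, -1.385887); Gamma_sss = 0.000000, Gamma_sst = 0.000000, Gamma_stt = 2.351519, Gamma_tss = 0.000000, Gamma_tst = -0.382731, Gamma_ttt = 0.000000; k3 = (1.683067, -1.385887, -4.516519, -1.785472)
  k4: at (s, t) = (-0.070858, 0.365929), (ds/dtau, dt/dtau) = (1.570121, -1.430316); Gamma_sss = 0.000000, Gamma_sst = 0.000000, Gamma_stt = 2.313773, Gamma_tss = 0.000000, Gamma_tst = -0.388975, Gamma_ttt = 0.000000; k4 = (1.570121, -1.430316, -4.733526, -1.747097)
  Y <- Y + (h/6)(k1 + 2k2 + 2k3 + k4): s = -0.0708, t = 0.3659, ds/dtau = 1.5702, dt/dtau = -1.4304

Answer: s = -0.0708, t = 0.3659, ds/dtau = 1.5702, dt/dtau = -1.4304


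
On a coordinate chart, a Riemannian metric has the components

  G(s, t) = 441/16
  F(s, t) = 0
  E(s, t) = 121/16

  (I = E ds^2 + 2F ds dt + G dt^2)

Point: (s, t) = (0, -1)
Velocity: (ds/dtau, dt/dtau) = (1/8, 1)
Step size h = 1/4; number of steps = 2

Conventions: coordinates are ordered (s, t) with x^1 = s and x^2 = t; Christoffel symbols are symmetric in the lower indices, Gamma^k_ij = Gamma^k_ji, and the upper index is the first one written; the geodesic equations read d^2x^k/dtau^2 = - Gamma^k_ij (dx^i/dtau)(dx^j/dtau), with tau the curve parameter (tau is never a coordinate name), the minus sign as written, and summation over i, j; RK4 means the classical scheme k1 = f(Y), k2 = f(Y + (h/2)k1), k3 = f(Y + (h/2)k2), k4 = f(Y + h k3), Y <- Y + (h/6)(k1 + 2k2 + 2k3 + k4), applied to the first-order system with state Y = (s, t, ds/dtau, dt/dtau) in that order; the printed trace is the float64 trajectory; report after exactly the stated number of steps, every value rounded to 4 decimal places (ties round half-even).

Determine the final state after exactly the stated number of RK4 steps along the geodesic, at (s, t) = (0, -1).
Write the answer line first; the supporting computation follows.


Answer: s = 0.0625, t = -0.5000, ds/dtau = 0.1250, dt/dtau = 1.0000

f(Y) = (ds/dtau, dt/dtau, -Gamma^s_ij Y'^i Y'^j, -Gamma^t_ij Y'^i Y'^j) with the Gammas evaluated at the stage position; h = 0.250000; intermediate values shown to 6 dp
step 0: s = 0.0000, t = -1.0000, ds/dtau = 0.1250, dt/dtau = 1.0000
step 1:
  k1: at (s, t) = (0.000000, -1.000000), (ds/dtau, dt/dtau) = (0.125000, 1.000000); Gamma_sss = 0.000000, Gamma_sst = 0.000000, Gamma_stt = 0.000000, Gamma_tss = 0.000000, Gamma_tst = 0.000000, Gamma_ttt = 0.000000; k1 = (0.125000, 1.000000, 0.000000, 0.000000)
  k2: at (s, t) = (0.015625, -0.875000), (ds/dtau, dt/dtau) = (0.125000, 1.000000); Gamma_sss = 0.000000, Gamma_sst = 0.000000, Gamma_stt = 0.000000, Gamma_tss = 0.000000, Gamma_tst = 0.000000, Gamma_ttt = 0.000000; k2 = (0.125000, 1.000000, 0.000000, 0.000000)
  k3: at (s, t) = (0.015625, -0.875000), (ds/dtau, dt/dtau) = (0.125000, 1.000000); Gamma_sss = 0.000000, Gamma_sst = 0.000000, Gamma_stt = 0.000000, Gamma_tss = 0.000000, Gamma_tst = 0.000000, Gamma_ttt = 0.000000; k3 = (0.125000, 1.000000, 0.000000, 0.000000)
  k4: at (s, t) = (0.031250, -0.750000), (ds/dtau, dt/dtau) = (0.125000, 1.000000); Gamma_sss = 0.000000, Gamma_sst = 0.000000, Gamma_stt = 0.000000, Gamma_tss = 0.000000, Gamma_tst = 0.000000, Gamma_ttt = 0.000000; k4 = (0.125000, 1.000000, 0.000000, 0.000000)
  Y <- Y + (h/6)(k1 + 2k2 + 2k3 + k4): s = 0.0312, t = -0.7500, ds/dtau = 0.1250, dt/dtau = 1.0000
step 2:
  k1: at (s, t) = (0.031250, -0.750000), (ds/dtau, dt/dtau) = (0.125000, 1.000000); Gamma_sss = 0.000000, Gamma_sst = 0.000000, Gamma_stt = 0.000000, Gamma_tss = 0.000000, Gamma_tst = 0.000000, Gamma_ttt = 0.000000; k1 = (0.125000, 1.000000, 0.000000, 0.000000)
  k2: at (s, t) = (0.046875, -0.625000), (ds/dtau, dt/dtau) = (0.125000, 1.000000); Gamma_sss = 0.000000, Gamma_sst = 0.000000, Gamma_stt = 0.000000, Gamma_tss = 0.000000, Gamma_tst = 0.000000, Gamma_ttt = 0.000000; k2 = (0.125000, 1.000000, 0.000000, 0.000000)
  k3: at (s, t) = (0.046875, -0.625000), (ds/dtau, dt/dtau) = (0.125000, 1.000000); Gamma_sss = 0.000000, Gamma_sst = 0.000000, Gamma_stt = 0.000000, Gamma_tss = 0.000000, Gamma_tst = 0.000000, Gamma_ttt = 0.000000; k3 = (0.125000, 1.000000, 0.000000, 0.000000)
  k4: at (s, t) = (0.062500, -0.500000), (ds/dtau, dt/dtau) = (0.125000, 1.000000); Gamma_sss = 0.000000, Gamma_sst = 0.000000, Gamma_stt = 0.000000, Gamma_tss = 0.000000, Gamma_tst = 0.000000, Gamma_ttt = 0.000000; k4 = (0.125000, 1.000000, 0.000000, 0.000000)
  Y <- Y + (h/6)(k1 + 2k2 + 2k3 + k4): s = 0.0625, t = -0.5000, ds/dtau = 0.1250, dt/dtau = 1.0000


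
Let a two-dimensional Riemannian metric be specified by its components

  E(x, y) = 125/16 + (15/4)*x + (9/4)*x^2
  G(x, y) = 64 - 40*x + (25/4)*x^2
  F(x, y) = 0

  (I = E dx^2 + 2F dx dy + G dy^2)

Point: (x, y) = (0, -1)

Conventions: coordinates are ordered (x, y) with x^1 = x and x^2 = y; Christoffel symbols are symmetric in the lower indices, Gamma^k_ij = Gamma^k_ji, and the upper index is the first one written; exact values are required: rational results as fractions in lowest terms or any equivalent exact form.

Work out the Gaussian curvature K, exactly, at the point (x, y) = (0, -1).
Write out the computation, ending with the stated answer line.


E = 125/16, F = 0, G = 64, EG - F^2 = 500 at the point
E_x = 15/4, E_y = 0, F_x = 0, F_y = 0, G_x = -40, G_y = 0
E_yy = 0, F_xy = 0, G_xx = 25/2
Apply the Brioschi formula K = (det M1 - det M2)/(EG - F^2)^2 over the derivative matrices of E, F, G.
M1 = [[-E_yy/2 + F_xy - G_xx/2, E_x/2, F_x - E_y/2], [F_y - G_x/2, E, F], [G_y/2, F, G]] = [[-25/4, 15/8, 0], [20, 125/16, 0], [0, 0, 64]]; det M1 = -5525
M2 = [[0, E_y/2, G_x/2], [E_y/2, E, F], [G_x/2, F, G]] = [[0, 0, -20], [0, 125/16, 0], [-20, 0, 64]]; det M2 = -3125
det M1 - det M2 = -2400; K = -2400 / (500)^2 = -6/625

Answer: K = -6/625


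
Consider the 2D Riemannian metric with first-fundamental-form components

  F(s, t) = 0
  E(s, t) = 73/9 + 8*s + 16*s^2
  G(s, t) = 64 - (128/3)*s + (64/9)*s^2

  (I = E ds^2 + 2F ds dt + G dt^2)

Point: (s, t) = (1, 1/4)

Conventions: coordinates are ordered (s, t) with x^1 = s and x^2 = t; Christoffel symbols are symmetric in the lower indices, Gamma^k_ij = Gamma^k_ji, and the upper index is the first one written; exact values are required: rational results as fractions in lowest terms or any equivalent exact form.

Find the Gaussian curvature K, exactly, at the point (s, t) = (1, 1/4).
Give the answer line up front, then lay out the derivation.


Answer: K = -810/83521

E = 289/9, F = 0, G = 256/9, EG - F^2 = 73984/81 at the point
E_s = 40, E_t = 0, F_s = 0, F_t = 0, G_s = -256/9, G_t = 0
E_tt = 0, F_st = 0, G_ss = 128/9
The intrinsic route: Brioschi's K = (det M1 - det M2)/(EG - F^2)^2.
M1 = [[-E_tt/2 + F_st - G_ss/2, E_s/2, F_s - E_t/2], [F_t - G_s/2, E, F], [G_t/2, F, G]] = [[-64/9, 20, 0], [128/9, 289/9, 0], [0, 0, 256/9]]; det M1 = -10633216/729
M2 = [[0, E_t/2, G_s/2], [E_t/2, E, F], [G_s/2, F, G]] = [[0, 0, -128/9], [0, 289/9, 0], [-128/9, 0, 256/9]]; det M2 = -4734976/729
det M1 - det M2 = -655360/81; K = -655360/81 / (73984/81)^2 = -810/83521


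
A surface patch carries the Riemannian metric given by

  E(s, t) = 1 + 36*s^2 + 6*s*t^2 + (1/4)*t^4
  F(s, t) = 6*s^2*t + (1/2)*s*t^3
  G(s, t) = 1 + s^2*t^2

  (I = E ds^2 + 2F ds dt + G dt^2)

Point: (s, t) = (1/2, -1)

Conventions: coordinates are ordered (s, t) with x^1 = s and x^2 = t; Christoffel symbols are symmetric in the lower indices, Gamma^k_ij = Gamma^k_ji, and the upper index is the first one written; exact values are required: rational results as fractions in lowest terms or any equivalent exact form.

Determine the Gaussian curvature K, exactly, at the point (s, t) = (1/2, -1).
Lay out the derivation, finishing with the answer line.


E = 53/4, F = -7/4, G = 5/4, EG - F^2 = 27/2 at the point
E_s = 42, E_t = -7, F_s = -13/2, F_t = 9/4, G_s = 1, G_t = -1/2
E_tt = 9, F_st = 15/2, G_ss = 2
K follows from Brioschi's formula, (det M1 - det M2)/(EG - F^2)^2.
M1 = [[-E_tt/2 + F_st - G_ss/2, E_s/2, F_s - E_t/2], [F_t - G_s/2, E, F], [G_t/2, F, G]] = [[2, 21, -3], [7/4, 53/4, -7/4], [-1/4, -7/4, 5/4]]; det M1 = -21/2
M2 = [[0, E_t/2, G_s/2], [E_t/2, E, F], [G_s/2, F, G]] = [[0, -7/2, 1/2], [-7/2, 53/4, -7/4], [1/2, -7/4, 5/4]]; det M2 = -25/2
det M1 - det M2 = 2; K = 2 / (27/2)^2 = 8/729

Answer: K = 8/729


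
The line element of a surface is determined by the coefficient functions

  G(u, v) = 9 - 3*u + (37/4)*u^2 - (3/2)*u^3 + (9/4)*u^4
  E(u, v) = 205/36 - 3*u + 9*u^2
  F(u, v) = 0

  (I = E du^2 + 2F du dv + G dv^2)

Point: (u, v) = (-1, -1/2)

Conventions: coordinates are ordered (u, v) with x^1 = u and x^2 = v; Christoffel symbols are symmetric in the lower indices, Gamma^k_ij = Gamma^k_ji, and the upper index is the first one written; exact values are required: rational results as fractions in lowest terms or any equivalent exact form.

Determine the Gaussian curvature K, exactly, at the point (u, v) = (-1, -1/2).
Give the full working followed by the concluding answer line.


E = 637/36, F = 0, G = 25, EG - F^2 = 15925/36 at the point
E_u = -21, E_v = 0, F_u = 0, F_v = 0, G_u = -35, G_v = 0
E_vv = 0, F_uv = 0, G_uu = 109/2
K follows from Brioschi's formula, (det M1 - det M2)/(EG - F^2)^2.
M1 = [[-E_vv/2 + F_uv - G_uu/2, E_u/2, F_u - E_v/2], [F_v - G_u/2, E, F], [G_v/2, F, G]] = [[-109/4, -21/2, 0], [35/2, 637/36, 0], [0, 0, 25]]; det M1 = -1074325/144
M2 = [[0, E_v/2, G_u/2], [E_v/2, E, F], [G_u/2, F, G]] = [[0, 0, -35/2], [0, 637/36, 0], [-35/2, 0, 25]]; det M2 = -780325/144
det M1 - det M2 = -6125/3; K = -6125/3 / (15925/36)^2 = -432/41405

Answer: K = -432/41405


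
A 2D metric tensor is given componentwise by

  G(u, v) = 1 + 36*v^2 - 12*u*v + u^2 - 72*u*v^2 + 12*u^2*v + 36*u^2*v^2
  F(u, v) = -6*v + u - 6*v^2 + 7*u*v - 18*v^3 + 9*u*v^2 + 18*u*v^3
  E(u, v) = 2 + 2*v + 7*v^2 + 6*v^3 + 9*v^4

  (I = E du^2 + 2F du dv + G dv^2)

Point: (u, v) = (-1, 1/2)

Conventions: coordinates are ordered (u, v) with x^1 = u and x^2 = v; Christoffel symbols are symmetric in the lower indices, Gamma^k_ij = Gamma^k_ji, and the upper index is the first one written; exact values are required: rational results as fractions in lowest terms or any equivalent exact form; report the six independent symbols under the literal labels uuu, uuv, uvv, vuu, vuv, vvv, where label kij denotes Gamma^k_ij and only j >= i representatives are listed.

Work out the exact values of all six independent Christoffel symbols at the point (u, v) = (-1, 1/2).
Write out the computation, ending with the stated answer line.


E = 97/16, F = -63/4, G = 50 at the point
E_u = 0, E_v = 18, F_u = 9, F_v = -55, G_u = -56, G_v = 168
EG - F^2 = 881/16;  g^inv = (16/881) * [[50, 63/4], [63/4, 97/16]]
first-kind symbols [ij,l] = (1/2)(d_i g_jl + d_j g_il - d_l g_ij): [uu,u] = E_u/2 = 0, [uu,v] = F_u - E_v/2 = 0, [uv,u] = E_v/2 = 9, [uv,v] = G_u/2 = -28, [vv,u] = F_v - G_u/2 = -27, [vv,v] = G_v/2 = 84
Gamma^u_ij = (G*[ij,u] - F*[ij,v])/(EG - F^2), Gamma^v_ij = (E*[ij,v] - F*[ij,u])/(EG - F^2)

Answer: Gamma_uuu = 0, Gamma_uuv = 144/881, Gamma_uvv = -432/881, Gamma_vuu = 0, Gamma_vuv = -448/881, Gamma_vvv = 1344/881


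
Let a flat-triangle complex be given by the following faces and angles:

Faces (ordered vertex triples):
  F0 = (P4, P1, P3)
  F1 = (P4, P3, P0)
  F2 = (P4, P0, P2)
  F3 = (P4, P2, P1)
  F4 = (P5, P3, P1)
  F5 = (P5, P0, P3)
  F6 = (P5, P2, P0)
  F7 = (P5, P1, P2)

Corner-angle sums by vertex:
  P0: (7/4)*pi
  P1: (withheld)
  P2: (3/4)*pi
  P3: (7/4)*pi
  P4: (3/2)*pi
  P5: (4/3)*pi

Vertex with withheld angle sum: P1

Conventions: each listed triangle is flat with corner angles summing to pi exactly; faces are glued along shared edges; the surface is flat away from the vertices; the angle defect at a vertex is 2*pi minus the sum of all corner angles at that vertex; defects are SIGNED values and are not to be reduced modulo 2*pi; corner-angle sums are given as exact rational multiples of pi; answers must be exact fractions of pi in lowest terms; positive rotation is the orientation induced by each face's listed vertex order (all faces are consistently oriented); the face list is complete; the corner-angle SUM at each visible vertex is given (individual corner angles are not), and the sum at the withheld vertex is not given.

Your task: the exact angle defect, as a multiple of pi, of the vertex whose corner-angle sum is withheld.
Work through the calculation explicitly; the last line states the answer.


V = 6, E = 12, F = 8; chi = V - E + F = 2
Gauss-Bonnet: total defect = 2*pi*chi = 4*pi; visible defects sum to (35/12)*pi

Answer: defect(P1) = (13/12)*pi


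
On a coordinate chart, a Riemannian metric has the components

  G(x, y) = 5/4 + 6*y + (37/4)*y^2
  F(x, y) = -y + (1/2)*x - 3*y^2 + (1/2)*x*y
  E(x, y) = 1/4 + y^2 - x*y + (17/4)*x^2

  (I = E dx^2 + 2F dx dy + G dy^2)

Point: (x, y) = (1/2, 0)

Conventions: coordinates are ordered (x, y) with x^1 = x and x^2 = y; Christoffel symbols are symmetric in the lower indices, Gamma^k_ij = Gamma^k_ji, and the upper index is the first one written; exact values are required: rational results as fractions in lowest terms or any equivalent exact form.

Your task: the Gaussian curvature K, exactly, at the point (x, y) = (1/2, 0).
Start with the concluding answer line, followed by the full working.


Answer: K = -896/10201

E = 21/16, F = 1/4, G = 5/4, EG - F^2 = 101/64 at the point
E_x = 17/4, E_y = -1/2, F_x = 1/2, F_y = -3/4, G_x = 0, G_y = 6
E_yy = 2, F_xy = 1/2, G_xx = 0
Compute both Brioschi determinants and normalise by (EG - F^2)^2.
M1 = [[-E_yy/2 + F_xy - G_xx/2, E_x/2, F_x - E_y/2], [F_y - G_x/2, E, F], [G_y/2, F, G]] = [[-1/2, 17/8, 3/4], [-3/4, 21/16, 1/4], [3, 1/4, 5/4]]; det M1 = -19/64
M2 = [[0, E_y/2, G_x/2], [E_y/2, E, F], [G_x/2, F, G]] = [[0, -1/4, 0], [-1/4, 21/16, 1/4], [0, 1/4, 5/4]]; det M2 = -5/64
det M1 - det M2 = -7/32; K = -7/32 / (101/64)^2 = -896/10201


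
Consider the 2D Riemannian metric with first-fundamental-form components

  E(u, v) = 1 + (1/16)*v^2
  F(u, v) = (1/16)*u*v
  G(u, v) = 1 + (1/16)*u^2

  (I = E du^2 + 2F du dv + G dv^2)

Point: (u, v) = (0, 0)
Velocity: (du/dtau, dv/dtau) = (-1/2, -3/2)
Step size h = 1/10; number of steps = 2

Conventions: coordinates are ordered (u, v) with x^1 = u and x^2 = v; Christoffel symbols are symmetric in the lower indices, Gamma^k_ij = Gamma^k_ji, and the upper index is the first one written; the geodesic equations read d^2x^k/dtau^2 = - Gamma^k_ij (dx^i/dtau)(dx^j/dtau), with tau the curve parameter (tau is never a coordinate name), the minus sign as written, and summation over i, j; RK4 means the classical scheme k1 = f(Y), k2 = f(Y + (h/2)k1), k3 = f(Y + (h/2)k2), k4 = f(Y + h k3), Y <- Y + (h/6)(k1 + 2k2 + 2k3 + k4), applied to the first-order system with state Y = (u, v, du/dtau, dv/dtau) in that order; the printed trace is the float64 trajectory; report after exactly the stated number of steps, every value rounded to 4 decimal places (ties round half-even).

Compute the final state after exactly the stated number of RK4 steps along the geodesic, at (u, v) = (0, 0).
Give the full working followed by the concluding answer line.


f(Y) = (du/dtau, dv/dtau, -Gamma^u_ij Y'^i Y'^j, -Gamma^v_ij Y'^i Y'^j) with the Gammas evaluated at the stage position; h = 0.100000; intermediate values shown to 6 dp
step 0: u = 0.0000, v = 0.0000, du/dtau = -0.5000, dv/dtau = -1.5000
step 1:
  k1: at (u, v) = (0.000000, 0.000000), (du/dtau, dv/dtau) = (-0.500000, -1.500000); Gamma_uuu = 0.000000, Gamma_uuv = 0.000000, Gamma_uvv = 0.000000, Gamma_vuu = 0.000000, Gamma_vuv = 0.000000, Gamma_vvv = 0.000000; k1 = (-0.500000, -1.500000, 0.000000, 0.000000)
  k2: at (u, v) = (-0.025000, -0.075000), (du/dtau, dv/dtau) = (-0.500000, -1.500000); Gamma_uuu = 0.000000, Gamma_uuv = -0.004686, Gamma_uvv = 0.000000, Gamma_vuu = 0.000000, Gamma_vuv = -0.001562, Gamma_vvv = 0.000000; k2 = (-0.500000, -1.500000, 0.007029, 0.002343)
  k3: at (u, v) = (-0.025000, -0.075000), (du/dtau, dv/dtau) = (-0.499649, -1.499883); Gamma_uuu = 0.000000, Gamma_uuv = -0.004686, Gamma_uvv = 0.000000, Gamma_vuu = 0.000000, Gamma_vuv = -0.001562, Gamma_vvv = 0.000000; k3 = (-0.499649, -1.499883, 0.007023, 0.002341)
  k4: at (u, v) = (-0.049965, -0.149988), (du/dtau, dv/dtau) = (-0.499298, -1.499766); Gamma_uuu = 0.000000, Gamma_uuv = -0.009360, Gamma_uvv = 0.000000, Gamma_vuu = 0.000000, Gamma_vuv = -0.003118, Gamma_vvv = 0.000000; k4 = (-0.499298, -1.499766, 0.014018, 0.004670)
  Y <- Y + (h/6)(k1 + 2k2 + 2k3 + k4): u = -0.0500, v = -0.1500, du/dtau = -0.4993, dv/dtau = -1.4998
step 2:
  k1: at (u, v) = (-0.049977, -0.149992), (du/dtau, dv/dtau) = (-0.499298, -1.499766); Gamma_uuu = 0.000000, Gamma_uuv = -0.009360, Gamma_uvv = 0.000000, Gamma_vuu = 0.000000, Gamma_vuv = -0.003119, Gamma_vvv = 0.000000; k1 = (-0.499298, -1.499766, 0.014018, 0.004671)
  k2: at (u, v) = (-0.074941, -0.224980), (du/dtau, dv/dtau) = (-0.498597, -1.499533); Gamma_uuu = 0.000000, Gamma_uuv = -0.014012, Gamma_uvv = 0.000000, Gamma_vuu = 0.000000, Gamma_vuv = -0.004667, Gamma_vvv = 0.000000; k2 = (-0.498597, -1.499533, 0.020953, 0.006979)
  k3: at (u, v) = (-0.074906, -0.224969), (du/dtau, dv/dtau) = (-0.498250, -1.499417); Gamma_uuu = 0.000000, Gamma_uuv = -0.014011, Gamma_uvv = 0.000000, Gamma_vuu = 0.000000, Gamma_vuv = -0.004665, Gamma_vvv = 0.000000; k3 = (-0.498250, -1.499417, 0.020935, 0.006971)
  k4: at (u, v) = (-0.099802, -0.299934), (du/dtau, dv/dtau) = (-0.497204, -1.499069); Gamma_uuu = 0.000000, Gamma_uuv = -0.018630, Gamma_uvv = 0.000000, Gamma_vuu = 0.000000, Gamma_vuv = -0.006199, Gamma_vvv = 0.000000; k4 = (-0.497204, -1.499069, 0.027771, 0.009241)
  Y <- Y + (h/6)(k1 + 2k2 + 2k3 + k4): u = -0.0998, v = -0.2999, du/dtau = -0.4972, dv/dtau = -1.4991

Answer: u = -0.0998, v = -0.2999, du/dtau = -0.4972, dv/dtau = -1.4991


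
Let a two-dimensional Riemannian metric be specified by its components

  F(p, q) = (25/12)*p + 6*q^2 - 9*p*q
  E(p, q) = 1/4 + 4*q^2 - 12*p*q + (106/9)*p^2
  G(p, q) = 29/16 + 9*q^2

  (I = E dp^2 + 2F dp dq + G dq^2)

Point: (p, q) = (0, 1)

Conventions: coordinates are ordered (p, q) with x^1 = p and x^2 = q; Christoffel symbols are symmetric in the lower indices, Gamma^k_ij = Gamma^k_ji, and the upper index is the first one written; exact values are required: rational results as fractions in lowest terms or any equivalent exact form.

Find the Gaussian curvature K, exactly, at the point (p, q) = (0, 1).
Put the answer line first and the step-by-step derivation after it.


Answer: K = 531136/405769

E = 17/4, F = 6, G = 173/16, EG - F^2 = 637/64 at the point
E_p = -12, E_q = 8, F_p = -83/12, F_q = 12, G_p = 0, G_q = 18
E_qq = 8, F_pq = -9, G_pp = 0
Brioschi: K = (det M1 - det M2) / (EG - F^2)^2 with the standard first/second-derivative matrices M1, M2.
M1 = [[-E_qq/2 + F_pq - G_pp/2, E_p/2, F_p - E_q/2], [F_q - G_p/2, E, F], [G_q/2, F, G]] = [[-13, -6, -131/12], [12, 17/4, 6], [9, 6, 173/16]]; det M1 = -2773/64
M2 = [[0, E_q/2, G_p/2], [E_q/2, E, F], [G_p/2, F, G]] = [[0, 4, 0], [4, 17/4, 6], [0, 6, 173/16]]; det M2 = -173
det M1 - det M2 = 8299/64; K = 8299/64 / (637/64)^2 = 531136/405769


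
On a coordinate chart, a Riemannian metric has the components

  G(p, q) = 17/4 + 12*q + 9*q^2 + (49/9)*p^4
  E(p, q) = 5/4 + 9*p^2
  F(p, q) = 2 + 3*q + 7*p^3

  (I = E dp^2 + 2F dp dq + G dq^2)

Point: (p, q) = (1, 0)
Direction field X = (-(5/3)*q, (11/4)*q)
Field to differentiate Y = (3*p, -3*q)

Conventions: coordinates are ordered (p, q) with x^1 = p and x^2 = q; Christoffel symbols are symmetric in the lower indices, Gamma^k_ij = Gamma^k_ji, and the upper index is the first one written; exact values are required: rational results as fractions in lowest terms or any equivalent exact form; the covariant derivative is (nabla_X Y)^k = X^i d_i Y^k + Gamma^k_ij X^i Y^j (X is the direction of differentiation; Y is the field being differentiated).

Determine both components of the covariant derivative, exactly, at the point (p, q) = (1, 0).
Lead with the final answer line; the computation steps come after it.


Answer: (nabla_X Y)^p = 0, (nabla_X Y)^q = 0

E = 41/4, F = 9, G = 349/36 at the point
E_p = 18, E_q = 0, F_p = 21, F_q = 3, G_p = 196/9, G_q = 12
EG - F^2 = 2645/144;  g^inv = (144/2645) * [[349/36, -9], [-9, 41/4]]
first-kind symbols [ij,l] = (1/2)(d_i g_jl + d_j g_il - d_l g_ij): [pp,p] = E_p/2 = 9, [pp,q] = F_p - E_q/2 = 21, [pq,p] = E_q/2 = 0, [pq,q] = G_p/2 = 98/9, [qq,p] = F_q - G_p/2 = -71/9, [qq,q] = G_q/2 = 6
Gamma^p_ij = (G*[ij,p] - F*[ij,q])/(EG - F^2), Gamma^q_ij = (E*[ij,q] - F*[ij,p])/(EG - F^2)
Gamma_ppp = -14652/2645, Gamma_ppq = -14112/2645, Gamma_pqq = -33820/4761, Gamma_qpp = 19332/2645, Gamma_qpq = 16072/2645, Gamma_qqq = 3816/529
X = (0, 0), Y = (3, 0) at the point


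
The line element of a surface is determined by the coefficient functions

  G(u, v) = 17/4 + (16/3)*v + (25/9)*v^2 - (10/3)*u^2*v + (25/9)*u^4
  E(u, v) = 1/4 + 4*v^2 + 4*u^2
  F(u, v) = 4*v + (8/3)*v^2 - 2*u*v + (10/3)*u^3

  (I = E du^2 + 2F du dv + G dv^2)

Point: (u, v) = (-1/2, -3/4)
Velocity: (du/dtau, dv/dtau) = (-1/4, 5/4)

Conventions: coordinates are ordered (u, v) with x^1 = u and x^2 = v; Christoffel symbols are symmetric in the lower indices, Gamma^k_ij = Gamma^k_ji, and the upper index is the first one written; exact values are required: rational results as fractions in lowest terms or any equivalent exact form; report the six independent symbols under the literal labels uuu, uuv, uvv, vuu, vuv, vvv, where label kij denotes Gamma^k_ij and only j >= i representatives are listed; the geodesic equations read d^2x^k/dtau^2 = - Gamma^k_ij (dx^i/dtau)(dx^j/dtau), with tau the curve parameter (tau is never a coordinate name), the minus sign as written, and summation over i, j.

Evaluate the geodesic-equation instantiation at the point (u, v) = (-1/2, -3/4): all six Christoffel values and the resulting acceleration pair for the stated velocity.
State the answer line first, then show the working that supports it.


Answer: Gamma_uuu = 484/73, Gamma_uuv = -1406/219, Gamma_uvv = 2635/657, Gamma_vuu = 690/73, Gamma_vuv = -533/73, Gamma_vvv = 911/219; accelerations (d^2u/dtau^2, d^2v/dtau^2) = (-112411/10512, -40835/3504)

E = 7/2, F = -8/3, G = 47/18 at the point
E_u = -4, E_v = -6, F_u = 4, F_v = 1, G_u = -35/9, G_v = 1/3
EG - F^2 = 73/36;  g^inv = (36/73) * [[47/18, 8/3], [8/3, 7/2]]
first-kind symbols [ij,l] = (1/2)(d_i g_jl + d_j g_il - d_l g_ij): [uu,u] = E_u/2 = -2, [uu,v] = F_u - E_v/2 = 7, [uv,u] = E_v/2 = -3, [uv,v] = G_u/2 = -35/18, [vv,u] = F_v - G_u/2 = 53/18, [vv,v] = G_v/2 = 1/6
Gamma^u_ij = (G*[ij,u] - F*[ij,v])/(EG - F^2), Gamma^v_ij = (E*[ij,v] - F*[ij,u])/(EG - F^2)
Gamma_uuu = 484/73, Gamma_uuv = -1406/219, Gamma_uvv = 2635/657, Gamma_vuu = 690/73, Gamma_vuv = -533/73, Gamma_vvv = 911/219
d^2u/dtau^2 = -(Gamma_uuu*(-1/4)^2 + 2*Gamma_uuv*(-1/4)*(5/4) + Gamma_uvv*(5/4)^2) = -112411/10512
d^2v/dtau^2 = -(Gamma_vuu*(-1/4)^2 + 2*Gamma_vuv*(-1/4)*(5/4) + Gamma_vvv*(5/4)^2) = -40835/3504


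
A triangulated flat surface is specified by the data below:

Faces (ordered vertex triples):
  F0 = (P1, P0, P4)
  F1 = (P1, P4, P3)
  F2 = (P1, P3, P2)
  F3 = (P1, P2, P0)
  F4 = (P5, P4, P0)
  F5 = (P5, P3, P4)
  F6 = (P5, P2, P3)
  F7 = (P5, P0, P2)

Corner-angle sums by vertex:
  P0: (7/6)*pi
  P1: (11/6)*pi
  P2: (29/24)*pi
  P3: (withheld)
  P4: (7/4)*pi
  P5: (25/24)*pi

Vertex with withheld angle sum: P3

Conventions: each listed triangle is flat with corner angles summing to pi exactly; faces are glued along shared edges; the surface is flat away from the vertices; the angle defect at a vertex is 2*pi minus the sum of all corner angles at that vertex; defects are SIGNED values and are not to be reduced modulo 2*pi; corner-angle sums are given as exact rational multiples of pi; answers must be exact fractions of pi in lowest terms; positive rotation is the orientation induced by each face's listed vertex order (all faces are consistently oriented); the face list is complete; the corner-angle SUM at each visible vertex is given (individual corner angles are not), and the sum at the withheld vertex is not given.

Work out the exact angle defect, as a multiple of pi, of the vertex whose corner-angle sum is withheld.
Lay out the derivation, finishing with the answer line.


V = 6, E = 12, F = 8; chi = V - E + F = 2
Gauss-Bonnet: total defect = 2*pi*chi = 4*pi; visible defects sum to 3*pi

Answer: defect(P3) = pi
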